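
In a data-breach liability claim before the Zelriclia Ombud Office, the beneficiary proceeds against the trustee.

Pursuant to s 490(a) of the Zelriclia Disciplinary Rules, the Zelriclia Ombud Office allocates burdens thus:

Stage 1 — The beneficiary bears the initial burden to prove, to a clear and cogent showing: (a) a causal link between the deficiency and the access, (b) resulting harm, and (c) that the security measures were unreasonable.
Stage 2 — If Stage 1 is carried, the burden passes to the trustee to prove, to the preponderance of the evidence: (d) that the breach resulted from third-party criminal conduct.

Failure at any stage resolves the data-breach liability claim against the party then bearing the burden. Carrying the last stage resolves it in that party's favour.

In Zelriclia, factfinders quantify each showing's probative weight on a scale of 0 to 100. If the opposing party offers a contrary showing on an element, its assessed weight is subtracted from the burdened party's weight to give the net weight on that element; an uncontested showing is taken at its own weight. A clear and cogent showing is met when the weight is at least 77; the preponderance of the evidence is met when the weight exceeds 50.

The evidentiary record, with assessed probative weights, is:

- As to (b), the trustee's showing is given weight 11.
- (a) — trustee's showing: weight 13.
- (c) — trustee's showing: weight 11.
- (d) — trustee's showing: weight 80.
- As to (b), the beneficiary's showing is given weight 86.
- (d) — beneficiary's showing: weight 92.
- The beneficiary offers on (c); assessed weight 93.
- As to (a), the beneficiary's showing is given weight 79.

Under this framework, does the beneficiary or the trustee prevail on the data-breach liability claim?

Stage 1 (beneficiary, a clear and cogent showing, weight is at least 77): (a) net 79−13=66 < 77 — fails; (b) net 86−11=75 < 77 — fails; (c) net 93−11=82 ≥ 77 — meets.
  Not every element is met, so the beneficiary fails to carry Stage 1.
The analysis ends at Stage 1; the trustee prevails.

trustee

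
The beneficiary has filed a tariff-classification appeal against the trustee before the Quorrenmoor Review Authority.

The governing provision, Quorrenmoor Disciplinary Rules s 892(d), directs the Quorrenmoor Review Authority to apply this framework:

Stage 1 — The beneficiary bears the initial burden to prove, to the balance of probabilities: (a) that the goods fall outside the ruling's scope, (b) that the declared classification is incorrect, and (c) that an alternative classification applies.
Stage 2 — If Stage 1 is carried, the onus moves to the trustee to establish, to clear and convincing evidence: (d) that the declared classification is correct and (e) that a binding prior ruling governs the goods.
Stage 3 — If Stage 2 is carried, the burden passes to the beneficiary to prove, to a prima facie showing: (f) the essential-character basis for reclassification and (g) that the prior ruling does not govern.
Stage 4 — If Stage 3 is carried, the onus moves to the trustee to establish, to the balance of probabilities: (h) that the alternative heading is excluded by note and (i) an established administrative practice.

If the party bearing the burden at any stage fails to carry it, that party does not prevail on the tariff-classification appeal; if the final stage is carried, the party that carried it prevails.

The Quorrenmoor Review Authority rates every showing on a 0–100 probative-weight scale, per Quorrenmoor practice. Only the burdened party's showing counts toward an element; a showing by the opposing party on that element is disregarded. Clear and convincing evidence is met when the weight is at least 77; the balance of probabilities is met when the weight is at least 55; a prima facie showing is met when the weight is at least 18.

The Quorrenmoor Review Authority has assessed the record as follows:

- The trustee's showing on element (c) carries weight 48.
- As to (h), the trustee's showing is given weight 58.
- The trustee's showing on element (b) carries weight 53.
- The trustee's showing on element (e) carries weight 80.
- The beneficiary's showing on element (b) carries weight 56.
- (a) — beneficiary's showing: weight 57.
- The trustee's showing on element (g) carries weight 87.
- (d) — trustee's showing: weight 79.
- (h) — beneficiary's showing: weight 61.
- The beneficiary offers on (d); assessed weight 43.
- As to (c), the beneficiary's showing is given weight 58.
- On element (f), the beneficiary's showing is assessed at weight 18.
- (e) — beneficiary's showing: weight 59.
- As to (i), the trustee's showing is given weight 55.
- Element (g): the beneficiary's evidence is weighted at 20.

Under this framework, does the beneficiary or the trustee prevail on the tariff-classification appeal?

trustee

At Stage 1 the beneficiary must meet the balance of probabilities (weight is at least 55): on (a) the weight is 57, which does reach 55, so (a) meets the standard; on (b) the weight is 56 (the trustee's 53 is given no effect), ≥ 55, so (b) meets the standard; on (c) the weight is 58 (the trustee's 48 is given no effect), which does reach 55, so (c) meets the standard.
  Stage 1 is satisfied; the onus moves to the trustee.
At Stage 2 the trustee must meet clear and convincing evidence (weight is at least 77): on (d) the weight is 79 (the beneficiary's 43 is given no effect), which does reach 77, so (d) meets the standard; on (e) the weight is 80 (the beneficiary's 59 is given no effect), which does reach 77, so (e) meets the standard.
  All elements met. The burden passes to the beneficiary.
At Stage 3 the beneficiary must meet a prima facie showing (weight is at least 18): on (f) the weight is 18, which does reach 18, so (f) meets the standard; on (g) the weight is 20 (the trustee's 87 is given no effect), which does reach 18, so (g) meets the standard.
  The beneficiary carries Stage 3; the trustee now bears the burden.
At Stage 4 the trustee must meet the balance of probabilities (weight is at least 55): on (h) the weight is 58 (the beneficiary's 61 is given no effect), ≥ 55, so (h) meets the standard; on (i) the weight is 55, which does reach 55, so (i) meets the standard.
  The trustee carries the last stage.
With every stage satisfied, the trustee prevails.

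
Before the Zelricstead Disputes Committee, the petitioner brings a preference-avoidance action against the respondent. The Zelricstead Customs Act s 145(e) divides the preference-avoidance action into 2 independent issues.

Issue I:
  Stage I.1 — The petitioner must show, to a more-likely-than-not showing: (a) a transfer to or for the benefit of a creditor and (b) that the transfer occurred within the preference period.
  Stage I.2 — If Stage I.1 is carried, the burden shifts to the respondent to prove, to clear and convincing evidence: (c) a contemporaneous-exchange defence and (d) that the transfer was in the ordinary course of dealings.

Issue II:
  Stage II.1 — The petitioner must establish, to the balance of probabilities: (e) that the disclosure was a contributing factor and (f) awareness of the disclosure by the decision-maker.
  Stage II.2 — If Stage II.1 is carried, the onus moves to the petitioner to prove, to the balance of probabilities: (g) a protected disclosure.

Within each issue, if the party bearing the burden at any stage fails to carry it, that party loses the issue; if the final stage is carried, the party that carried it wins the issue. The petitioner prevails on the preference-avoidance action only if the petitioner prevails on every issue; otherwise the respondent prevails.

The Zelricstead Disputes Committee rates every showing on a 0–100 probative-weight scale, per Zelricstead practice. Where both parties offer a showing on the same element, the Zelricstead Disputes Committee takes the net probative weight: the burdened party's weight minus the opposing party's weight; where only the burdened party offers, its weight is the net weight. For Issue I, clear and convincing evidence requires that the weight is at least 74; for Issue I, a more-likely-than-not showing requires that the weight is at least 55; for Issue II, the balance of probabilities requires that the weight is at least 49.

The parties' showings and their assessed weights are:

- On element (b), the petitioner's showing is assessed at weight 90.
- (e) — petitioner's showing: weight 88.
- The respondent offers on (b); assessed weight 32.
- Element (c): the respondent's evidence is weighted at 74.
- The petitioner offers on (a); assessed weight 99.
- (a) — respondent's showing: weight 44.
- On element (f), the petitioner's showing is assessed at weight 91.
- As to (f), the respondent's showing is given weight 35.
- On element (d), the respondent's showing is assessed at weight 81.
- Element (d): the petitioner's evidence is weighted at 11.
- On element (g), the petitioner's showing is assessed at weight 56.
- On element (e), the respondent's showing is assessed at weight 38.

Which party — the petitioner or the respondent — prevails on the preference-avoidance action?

— Issue I —
Stage I.1 (petitioner, a more-likely-than-not showing, weight is at least 55): (a) net 99−44=55 ≥ 55 — meets; (b) net 90−32=58 ≥ 55 — meets.
  Stage I.1 is satisfied; the onus moves to the respondent.
Stage I.2 (respondent, clear and convincing evidence, weight is at least 74): (c) 74 ≥ 74 — meets; (d) net 81−11=70 < 74 — fails.
  Not every element is met, so the respondent fails to carry Stage I.2.
The petitioner prevails on this issue.
— Issue II —
Stage II.1 (petitioner, the balance of probabilities, weight is at least 49): (e) net 88−38=50 ≥ 49 — meets; (f) net 91−35=56 ≥ 49 — meets.
  All elements met. The petitioner retains the burden for Stage II.2.
Stage II.2 (petitioner, the balance of probabilities, weight is at least 49): (g) 56 ≥ 49 — meets.
  Stage II.2 carried; the final stage is satisfied.
With every stage satisfied, the petitioner prevails on this issue.
Per-issue: Issue I → petitioner; Issue II → petitioner. The petitioner must prevail on every issue; overall, the petitioner prevails.

petitioner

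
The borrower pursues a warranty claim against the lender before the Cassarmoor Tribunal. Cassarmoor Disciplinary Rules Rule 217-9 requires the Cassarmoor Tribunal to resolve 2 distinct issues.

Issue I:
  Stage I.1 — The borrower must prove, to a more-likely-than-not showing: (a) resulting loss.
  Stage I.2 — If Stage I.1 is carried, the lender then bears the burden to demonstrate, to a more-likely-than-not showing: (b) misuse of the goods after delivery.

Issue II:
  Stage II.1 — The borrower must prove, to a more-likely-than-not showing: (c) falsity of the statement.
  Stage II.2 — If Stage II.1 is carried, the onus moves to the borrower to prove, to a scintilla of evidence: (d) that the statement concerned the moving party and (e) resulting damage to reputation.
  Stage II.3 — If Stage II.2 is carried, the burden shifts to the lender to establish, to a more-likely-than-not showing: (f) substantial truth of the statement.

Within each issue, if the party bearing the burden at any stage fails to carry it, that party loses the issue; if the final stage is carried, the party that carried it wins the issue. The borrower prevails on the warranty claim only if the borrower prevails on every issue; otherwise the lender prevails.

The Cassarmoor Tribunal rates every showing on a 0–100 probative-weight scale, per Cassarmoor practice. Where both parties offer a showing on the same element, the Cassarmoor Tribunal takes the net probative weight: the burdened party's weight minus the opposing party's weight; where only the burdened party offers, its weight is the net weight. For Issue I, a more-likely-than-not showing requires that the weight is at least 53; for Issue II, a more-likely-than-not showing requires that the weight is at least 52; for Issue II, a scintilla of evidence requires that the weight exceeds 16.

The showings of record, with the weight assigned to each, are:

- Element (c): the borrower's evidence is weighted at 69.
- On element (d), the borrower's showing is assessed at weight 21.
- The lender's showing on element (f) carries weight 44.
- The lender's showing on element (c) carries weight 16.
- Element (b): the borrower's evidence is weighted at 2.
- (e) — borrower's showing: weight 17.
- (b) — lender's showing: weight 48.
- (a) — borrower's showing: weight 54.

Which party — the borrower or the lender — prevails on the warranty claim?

borrower

— Issue I —
Stage I.1 (borrower, a more-likely-than-not showing, weight is at least 53): (a) 54 ≥ 53 — meets.
  Stage I.1 carried; the burden shifts to the lender.
Stage I.2 (lender, a more-likely-than-not showing, weight is at least 53): (b) net 48−2=46 < 53 — fails.
  Not every element is met, so the lender fails to carry Stage I.2.
The analysis ends at Stage I.2; the borrower prevails on this issue.
— Issue II —
Stage II.1 (borrower, a more-likely-than-not showing, weight is at least 52): (c) net 69−16=53 ≥ 52 — meets.
  Stage II.1 carried; the burden remains with the borrower.
Stage II.2 (borrower, a scintilla of evidence, weight exceeds 16): (d) 21 > 16 — meets; (e) 17 > 16 — meets.
  Stage II.2 is satisfied; the onus moves to the lender.
Stage II.3 (lender, a more-likely-than-not showing, weight is at least 52): (f) 44 < 52 — fails.
  Not every element is met, so the lender fails to carry Stage II.3.
The analysis ends at Stage II.3; the borrower prevails on this issue.
Per-issue: Issue I → borrower; Issue II → borrower. The borrower must prevail on every issue; overall, the borrower prevails.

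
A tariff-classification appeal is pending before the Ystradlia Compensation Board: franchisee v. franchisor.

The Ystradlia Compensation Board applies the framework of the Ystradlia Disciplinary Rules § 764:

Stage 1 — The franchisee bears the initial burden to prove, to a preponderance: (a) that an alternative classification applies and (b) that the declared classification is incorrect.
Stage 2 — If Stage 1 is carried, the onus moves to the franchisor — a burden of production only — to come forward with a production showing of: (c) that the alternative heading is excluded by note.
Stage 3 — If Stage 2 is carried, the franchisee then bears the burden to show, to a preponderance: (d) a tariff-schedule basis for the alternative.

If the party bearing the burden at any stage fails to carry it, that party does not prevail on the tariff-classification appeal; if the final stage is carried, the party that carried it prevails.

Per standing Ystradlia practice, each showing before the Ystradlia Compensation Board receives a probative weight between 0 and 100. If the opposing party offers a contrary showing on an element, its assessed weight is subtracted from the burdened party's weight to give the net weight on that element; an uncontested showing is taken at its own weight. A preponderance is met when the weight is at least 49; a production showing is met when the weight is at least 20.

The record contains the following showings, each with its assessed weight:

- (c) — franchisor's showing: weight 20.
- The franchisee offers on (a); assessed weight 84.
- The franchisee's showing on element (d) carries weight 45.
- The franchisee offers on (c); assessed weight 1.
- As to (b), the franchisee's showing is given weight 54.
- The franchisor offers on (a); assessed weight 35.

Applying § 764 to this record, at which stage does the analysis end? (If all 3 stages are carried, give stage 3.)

stage 2

Stage 1 (franchisee, a preponderance, weight is at least 49): (a) net 84−35=49 ≥ 49 — meets; (b) 54 ≥ 49 — meets.
  All elements met. The burden passes to the franchisor.
Stage 2 (franchisor, a production showing, weight is at least 20): (c) net 20−1=19 < 20 — fails.
  The franchisor does not carry Stage 2.
So the franchisee prevails.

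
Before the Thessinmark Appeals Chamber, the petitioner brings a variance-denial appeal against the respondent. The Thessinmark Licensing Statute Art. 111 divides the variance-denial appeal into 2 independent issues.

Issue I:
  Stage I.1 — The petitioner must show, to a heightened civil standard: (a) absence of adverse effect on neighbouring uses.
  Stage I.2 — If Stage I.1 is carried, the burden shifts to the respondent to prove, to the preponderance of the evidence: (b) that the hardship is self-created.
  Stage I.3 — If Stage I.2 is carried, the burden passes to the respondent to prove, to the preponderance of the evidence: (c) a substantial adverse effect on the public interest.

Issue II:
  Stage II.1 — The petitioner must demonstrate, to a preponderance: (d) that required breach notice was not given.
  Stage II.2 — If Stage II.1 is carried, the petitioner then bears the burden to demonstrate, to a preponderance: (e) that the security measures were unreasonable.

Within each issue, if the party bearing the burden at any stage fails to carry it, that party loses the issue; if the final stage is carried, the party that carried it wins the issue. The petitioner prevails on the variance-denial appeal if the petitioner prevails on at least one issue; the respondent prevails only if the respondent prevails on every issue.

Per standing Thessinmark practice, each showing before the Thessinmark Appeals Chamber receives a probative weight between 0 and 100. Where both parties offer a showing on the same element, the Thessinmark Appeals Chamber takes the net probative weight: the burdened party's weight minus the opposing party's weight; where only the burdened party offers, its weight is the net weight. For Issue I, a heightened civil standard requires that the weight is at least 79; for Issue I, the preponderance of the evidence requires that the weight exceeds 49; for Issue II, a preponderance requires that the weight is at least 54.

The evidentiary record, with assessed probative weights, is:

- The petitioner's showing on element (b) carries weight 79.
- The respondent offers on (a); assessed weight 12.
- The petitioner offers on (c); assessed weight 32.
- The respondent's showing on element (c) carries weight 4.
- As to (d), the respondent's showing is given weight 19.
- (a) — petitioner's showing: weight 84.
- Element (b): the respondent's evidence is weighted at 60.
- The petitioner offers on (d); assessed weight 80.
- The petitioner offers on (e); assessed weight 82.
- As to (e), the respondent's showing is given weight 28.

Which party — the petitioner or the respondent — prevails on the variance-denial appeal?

petitioner

— Issue I —
Stage I.1 (petitioner, a heightened civil standard, weight is at least 79): (a) net 84−12=72 < 79 — fails.
  The petitioner does not carry Stage I.1.
So the respondent prevails on this issue.
— Issue II —
Stage II.1 (petitioner, a preponderance, weight is at least 54): (d) net 80−19=61 ≥ 54 — meets.
  Stage II.1 carried; the burden remains with the petitioner.
Stage II.2 (petitioner, a preponderance, weight is at least 54): (e) net 82−28=54 ≥ 54 — meets.
  The petitioner carries the last stage.
Every stage carried; the petitioner prevails on this issue.
Per-issue: Issue I → respondent; Issue II → petitioner. The petitioner must prevail on at least one issue; overall, the petitioner prevails.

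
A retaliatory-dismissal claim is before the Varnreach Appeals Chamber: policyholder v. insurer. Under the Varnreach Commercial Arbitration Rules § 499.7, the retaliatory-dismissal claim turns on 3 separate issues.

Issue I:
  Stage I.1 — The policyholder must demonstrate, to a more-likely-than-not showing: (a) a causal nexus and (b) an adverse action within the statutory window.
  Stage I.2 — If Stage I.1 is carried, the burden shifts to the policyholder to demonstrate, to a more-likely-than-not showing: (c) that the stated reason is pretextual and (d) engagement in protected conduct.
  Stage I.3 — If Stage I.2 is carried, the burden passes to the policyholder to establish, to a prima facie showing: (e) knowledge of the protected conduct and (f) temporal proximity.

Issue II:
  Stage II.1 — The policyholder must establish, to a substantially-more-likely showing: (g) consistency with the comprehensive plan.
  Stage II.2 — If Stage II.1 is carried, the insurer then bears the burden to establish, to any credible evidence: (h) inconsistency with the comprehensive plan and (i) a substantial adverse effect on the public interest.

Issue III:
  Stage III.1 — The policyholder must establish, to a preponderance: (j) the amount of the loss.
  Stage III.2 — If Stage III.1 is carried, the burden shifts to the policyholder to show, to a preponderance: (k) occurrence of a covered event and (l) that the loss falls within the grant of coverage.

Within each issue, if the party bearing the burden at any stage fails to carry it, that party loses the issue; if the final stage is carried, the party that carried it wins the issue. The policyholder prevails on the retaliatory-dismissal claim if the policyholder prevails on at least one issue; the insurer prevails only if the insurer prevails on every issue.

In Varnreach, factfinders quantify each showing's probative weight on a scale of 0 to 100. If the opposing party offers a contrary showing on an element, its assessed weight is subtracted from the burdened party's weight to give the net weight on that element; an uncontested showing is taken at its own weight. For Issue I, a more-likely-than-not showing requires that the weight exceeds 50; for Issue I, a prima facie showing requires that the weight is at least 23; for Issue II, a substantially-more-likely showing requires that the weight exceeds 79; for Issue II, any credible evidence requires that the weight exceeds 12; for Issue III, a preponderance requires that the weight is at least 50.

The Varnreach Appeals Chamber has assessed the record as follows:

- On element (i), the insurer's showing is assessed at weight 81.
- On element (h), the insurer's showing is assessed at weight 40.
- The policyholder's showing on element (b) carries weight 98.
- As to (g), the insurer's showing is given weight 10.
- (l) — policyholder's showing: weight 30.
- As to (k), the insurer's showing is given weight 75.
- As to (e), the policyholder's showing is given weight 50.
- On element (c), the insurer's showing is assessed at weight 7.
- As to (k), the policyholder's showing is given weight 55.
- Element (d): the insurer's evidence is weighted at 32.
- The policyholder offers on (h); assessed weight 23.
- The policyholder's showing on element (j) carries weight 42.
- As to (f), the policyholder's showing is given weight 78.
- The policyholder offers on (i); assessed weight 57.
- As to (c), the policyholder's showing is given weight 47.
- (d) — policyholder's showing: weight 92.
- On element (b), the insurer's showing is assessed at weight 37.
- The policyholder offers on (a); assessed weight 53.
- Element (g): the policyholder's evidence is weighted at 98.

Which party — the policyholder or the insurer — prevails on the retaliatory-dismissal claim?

insurer

— Issue I —
At Stage I.1 the policyholder must meet a more-likely-than-not showing (weight exceeds 50): on (a) the weight is 53, which does exceed 50, so (a) meets the standard; on (b) the weight is 98 less the opposing 37 gives net 61, which does exceed 50, so (b) meets the standard.
  Stage I.1 carried; the burden remains with the policyholder.
At Stage I.2 the policyholder must meet a more-likely-than-not showing (weight exceeds 50): on (c) the weight is 47 less the opposing 7 gives net 40, which does not exceed 50, so (c) does not meet the standard; on (d) the weight is 92 less the opposing 32 gives net 60, which does exceed 50, so (d) meets the standard.
  The policyholder does not carry Stage I.2.
So the insurer prevails on this issue.
— Issue II —
Stage II.1 — burden on policyholder; standard: a substantially-more-likely showing (weight exceeds 79).
    (g): 98 − 10 = 88 > 79 [met]
  All elements met. The burden passes to the insurer.
Stage II.2 — burden on insurer; standard: any credible evidence (weight exceeds 12).
    (h): 40 − 23 = 17 > 12 [met]
    (i): 81 − 57 = 24 > 12 [met]
  All elements met at the final stage.
Every stage carried; the insurer prevails on this issue.
— Issue III —
Stage III.1 — burden on policyholder; standard: a preponderance (weight is at least 50).
    (j): 42 < 50 [not met]
  The policyholder does not carry Stage III.1.
The analysis ends at Stage III.1; the insurer prevails on this issue.
Per-issue: Issue I → insurer; Issue II → insurer; Issue III → insurer. The policyholder must prevail on at least one issue; overall, the insurer prevails.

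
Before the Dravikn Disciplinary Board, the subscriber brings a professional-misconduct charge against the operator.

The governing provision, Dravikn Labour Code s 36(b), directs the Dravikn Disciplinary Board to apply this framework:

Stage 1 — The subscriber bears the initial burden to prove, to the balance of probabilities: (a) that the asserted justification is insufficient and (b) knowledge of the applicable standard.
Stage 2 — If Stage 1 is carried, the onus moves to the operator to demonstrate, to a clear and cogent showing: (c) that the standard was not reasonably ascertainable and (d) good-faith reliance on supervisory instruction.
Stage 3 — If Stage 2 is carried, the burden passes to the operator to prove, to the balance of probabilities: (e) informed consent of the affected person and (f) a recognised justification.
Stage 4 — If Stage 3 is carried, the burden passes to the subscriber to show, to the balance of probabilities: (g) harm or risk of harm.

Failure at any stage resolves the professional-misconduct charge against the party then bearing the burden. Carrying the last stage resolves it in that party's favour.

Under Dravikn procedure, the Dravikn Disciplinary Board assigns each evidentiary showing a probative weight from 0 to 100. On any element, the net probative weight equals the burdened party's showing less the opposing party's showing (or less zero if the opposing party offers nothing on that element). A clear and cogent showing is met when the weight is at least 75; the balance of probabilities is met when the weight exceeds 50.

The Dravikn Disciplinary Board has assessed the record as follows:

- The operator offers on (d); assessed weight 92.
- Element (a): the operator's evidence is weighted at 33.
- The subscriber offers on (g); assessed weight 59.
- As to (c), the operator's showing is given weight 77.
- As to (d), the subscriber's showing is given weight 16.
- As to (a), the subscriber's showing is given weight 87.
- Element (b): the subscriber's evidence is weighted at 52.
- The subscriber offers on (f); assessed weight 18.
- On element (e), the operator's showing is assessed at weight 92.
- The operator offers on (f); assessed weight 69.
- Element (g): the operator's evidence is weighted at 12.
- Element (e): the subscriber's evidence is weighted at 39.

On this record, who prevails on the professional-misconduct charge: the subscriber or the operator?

Stage 1 — burden on subscriber; standard: the balance of probabilities (weight exceeds 50).
    (a): 87 − 33 = 54 > 50 [met]
    (b): 52 > 50 [met]
  Stage 1 carried; the burden shifts to the operator.
Stage 2 — burden on operator; standard: a clear and cogent showing (weight is at least 75).
    (c): 77 ≥ 75 [met]
    (d): 92 − 16 = 76 ≥ 75 [met]
  All elements met. The operator retains the burden for Stage 3.
Stage 3 — burden on operator; standard: the balance of probabilities (weight exceeds 50).
    (e): 92 − 39 = 53 > 50 [met]
    (f): 69 − 18 = 51 > 50 [met]
  Stage 3 is satisfied; the onus moves to the subscriber.
Stage 4 — burden on subscriber; standard: the balance of probabilities (weight exceeds 50).
    (g): 59 − 12 = 47 ≤ 50 [not met]
  Stage 4 not carried; the subscriber fails its burden.
The analysis ends at Stage 4; the operator prevails.

operator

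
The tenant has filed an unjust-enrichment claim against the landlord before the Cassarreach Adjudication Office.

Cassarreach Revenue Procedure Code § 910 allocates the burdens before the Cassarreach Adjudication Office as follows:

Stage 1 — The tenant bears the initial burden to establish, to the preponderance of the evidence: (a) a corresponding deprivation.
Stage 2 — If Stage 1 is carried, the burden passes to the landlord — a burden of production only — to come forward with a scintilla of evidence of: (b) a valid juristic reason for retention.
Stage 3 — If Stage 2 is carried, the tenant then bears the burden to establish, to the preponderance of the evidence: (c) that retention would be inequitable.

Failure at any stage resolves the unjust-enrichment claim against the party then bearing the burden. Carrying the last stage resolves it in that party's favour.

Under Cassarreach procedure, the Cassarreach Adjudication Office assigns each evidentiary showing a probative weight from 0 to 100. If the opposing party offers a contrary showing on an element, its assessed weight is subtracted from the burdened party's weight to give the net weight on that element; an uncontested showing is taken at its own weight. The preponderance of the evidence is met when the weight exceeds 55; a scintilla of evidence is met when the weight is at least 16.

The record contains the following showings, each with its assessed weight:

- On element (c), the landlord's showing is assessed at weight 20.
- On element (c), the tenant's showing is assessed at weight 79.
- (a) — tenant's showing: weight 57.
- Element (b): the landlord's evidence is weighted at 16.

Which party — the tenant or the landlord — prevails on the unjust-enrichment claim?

Stage 1 — burden on tenant; standard: the preponderance of the evidence (weight exceeds 55).
    (a): 57 > 55 [met]
  All elements met. The burden passes to the landlord.
Stage 2 — burden on landlord; standard: a scintilla of evidence (weight is at least 16).
    (b): 16 ≥ 16 [met]
  All elements met. The burden passes to the tenant.
Stage 3 — burden on tenant; standard: the preponderance of the evidence (weight exceeds 55).
    (c): 79 − 20 = 59 > 55 [met]
  All elements met at the final stage.
All stages carried — the tenant prevails.

tenant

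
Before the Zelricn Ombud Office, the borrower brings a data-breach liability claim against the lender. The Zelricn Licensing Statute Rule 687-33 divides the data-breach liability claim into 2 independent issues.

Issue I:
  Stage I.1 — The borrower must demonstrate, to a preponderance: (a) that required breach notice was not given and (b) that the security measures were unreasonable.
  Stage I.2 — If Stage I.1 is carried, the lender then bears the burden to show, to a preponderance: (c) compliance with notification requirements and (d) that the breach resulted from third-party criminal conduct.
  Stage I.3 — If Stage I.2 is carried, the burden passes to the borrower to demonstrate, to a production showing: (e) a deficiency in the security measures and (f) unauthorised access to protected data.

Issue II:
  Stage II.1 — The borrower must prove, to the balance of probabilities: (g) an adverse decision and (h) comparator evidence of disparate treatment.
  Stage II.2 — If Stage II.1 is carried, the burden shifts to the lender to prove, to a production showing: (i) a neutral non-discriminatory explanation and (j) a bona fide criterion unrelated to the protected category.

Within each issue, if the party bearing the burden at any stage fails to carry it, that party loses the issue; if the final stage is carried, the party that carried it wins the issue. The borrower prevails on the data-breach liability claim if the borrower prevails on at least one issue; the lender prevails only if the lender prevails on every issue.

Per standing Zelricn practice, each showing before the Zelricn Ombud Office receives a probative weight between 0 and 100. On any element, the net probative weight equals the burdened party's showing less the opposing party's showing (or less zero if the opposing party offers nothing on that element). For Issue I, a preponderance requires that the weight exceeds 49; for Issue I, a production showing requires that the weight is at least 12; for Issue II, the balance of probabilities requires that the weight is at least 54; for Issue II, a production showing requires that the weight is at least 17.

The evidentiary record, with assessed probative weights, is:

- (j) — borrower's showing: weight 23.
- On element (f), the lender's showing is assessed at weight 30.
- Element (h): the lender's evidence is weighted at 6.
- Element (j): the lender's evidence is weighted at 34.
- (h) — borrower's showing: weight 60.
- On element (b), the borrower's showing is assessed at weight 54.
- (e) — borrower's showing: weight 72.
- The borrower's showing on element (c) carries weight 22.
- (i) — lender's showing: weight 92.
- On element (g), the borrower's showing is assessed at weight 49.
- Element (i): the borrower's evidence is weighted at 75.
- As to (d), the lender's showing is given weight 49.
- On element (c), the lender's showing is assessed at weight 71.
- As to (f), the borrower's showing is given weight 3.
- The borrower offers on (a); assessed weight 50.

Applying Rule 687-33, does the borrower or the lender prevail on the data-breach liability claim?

— Issue I —
Stage I.1 — burden on borrower; standard: a preponderance (weight exceeds 49).
    (a): 50 > 49 [met]
    (b): 54 > 49 [met]
  Stage I.1 is satisfied; the onus moves to the lender.
Stage I.2 — burden on lender; standard: a preponderance (weight exceeds 49).
    (c): 71 − 22 = 49 ≤ 49 [not met]
    (d): 49 ≤ 49 [not met]
  Stage I.2 not carried; the lender fails its burden.
The analysis ends at Stage I.2; the borrower prevails on this issue.
— Issue II —
Stage II.1 (borrower, the balance of probabilities, weight is at least 54): (g) 49 < 54 — fails; (h) net 60−6=54 ≥ 54 — meets.
  The borrower does not carry Stage II.1.
The analysis ends at Stage II.1; the lender prevails on this issue.
Per-issue: Issue I → borrower; Issue II → lender. The borrower must prevail on at least one issue; overall, the borrower prevails.

borrower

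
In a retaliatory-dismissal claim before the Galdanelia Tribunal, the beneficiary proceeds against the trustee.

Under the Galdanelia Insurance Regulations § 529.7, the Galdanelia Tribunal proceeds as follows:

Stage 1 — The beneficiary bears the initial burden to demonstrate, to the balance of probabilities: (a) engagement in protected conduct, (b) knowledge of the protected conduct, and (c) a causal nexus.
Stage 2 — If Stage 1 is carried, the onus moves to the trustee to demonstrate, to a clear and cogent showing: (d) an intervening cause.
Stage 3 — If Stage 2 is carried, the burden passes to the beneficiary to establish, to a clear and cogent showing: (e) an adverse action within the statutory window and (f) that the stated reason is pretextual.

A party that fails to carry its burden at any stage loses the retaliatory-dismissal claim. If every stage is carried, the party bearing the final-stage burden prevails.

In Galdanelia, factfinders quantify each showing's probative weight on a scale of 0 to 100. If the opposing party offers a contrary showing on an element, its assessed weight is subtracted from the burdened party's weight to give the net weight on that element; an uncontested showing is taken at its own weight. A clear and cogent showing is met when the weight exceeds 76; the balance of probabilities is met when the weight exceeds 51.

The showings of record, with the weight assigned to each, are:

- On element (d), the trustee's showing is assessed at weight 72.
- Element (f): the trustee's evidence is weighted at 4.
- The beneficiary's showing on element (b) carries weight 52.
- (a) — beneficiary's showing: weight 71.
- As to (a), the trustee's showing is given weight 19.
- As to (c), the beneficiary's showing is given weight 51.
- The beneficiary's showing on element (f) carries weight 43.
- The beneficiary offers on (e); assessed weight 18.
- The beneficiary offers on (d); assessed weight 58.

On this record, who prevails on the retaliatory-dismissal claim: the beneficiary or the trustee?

At Stage 1 the beneficiary must meet the balance of probabilities (weight exceeds 51): on (a) the weight is 71 less the opposing 19 gives net 52, > 51, so (a) meets the standard; on (b) the weight is 52, which does exceed 51, so (b) meets the standard; on (c) the weight is 51, which does not exceed 51, so (c) does not meet the standard.
  The beneficiary does not carry Stage 1.
The trustee prevails.

trustee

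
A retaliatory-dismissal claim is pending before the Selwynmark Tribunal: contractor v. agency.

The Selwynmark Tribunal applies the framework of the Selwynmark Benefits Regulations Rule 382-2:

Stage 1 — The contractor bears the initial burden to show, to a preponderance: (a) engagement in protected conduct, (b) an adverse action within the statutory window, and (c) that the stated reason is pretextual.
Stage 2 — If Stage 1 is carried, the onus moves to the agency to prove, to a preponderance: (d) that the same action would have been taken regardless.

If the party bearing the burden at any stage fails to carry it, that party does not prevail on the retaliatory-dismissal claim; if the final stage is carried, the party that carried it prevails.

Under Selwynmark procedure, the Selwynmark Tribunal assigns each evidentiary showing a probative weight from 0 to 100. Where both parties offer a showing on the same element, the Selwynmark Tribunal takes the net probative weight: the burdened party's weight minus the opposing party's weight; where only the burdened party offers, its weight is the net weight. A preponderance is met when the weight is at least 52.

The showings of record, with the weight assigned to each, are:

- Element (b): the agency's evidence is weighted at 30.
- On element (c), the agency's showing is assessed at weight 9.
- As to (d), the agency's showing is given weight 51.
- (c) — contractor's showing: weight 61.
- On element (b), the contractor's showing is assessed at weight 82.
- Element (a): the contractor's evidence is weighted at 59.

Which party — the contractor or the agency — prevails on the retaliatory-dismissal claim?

contractor

Stage 1 (contractor, a preponderance, weight is at least 52): (a) 59 ≥ 52 — meets; (b) net 82−30=52 ≥ 52 — meets; (c) net 61−9=52 ≥ 52 — meets.
  Stage 1 is satisfied; the onus moves to the agency.
Stage 2 (agency, a preponderance, weight is at least 52): (d) 51 < 52 — fails.
  The agency does not carry Stage 2.
The contractor prevails.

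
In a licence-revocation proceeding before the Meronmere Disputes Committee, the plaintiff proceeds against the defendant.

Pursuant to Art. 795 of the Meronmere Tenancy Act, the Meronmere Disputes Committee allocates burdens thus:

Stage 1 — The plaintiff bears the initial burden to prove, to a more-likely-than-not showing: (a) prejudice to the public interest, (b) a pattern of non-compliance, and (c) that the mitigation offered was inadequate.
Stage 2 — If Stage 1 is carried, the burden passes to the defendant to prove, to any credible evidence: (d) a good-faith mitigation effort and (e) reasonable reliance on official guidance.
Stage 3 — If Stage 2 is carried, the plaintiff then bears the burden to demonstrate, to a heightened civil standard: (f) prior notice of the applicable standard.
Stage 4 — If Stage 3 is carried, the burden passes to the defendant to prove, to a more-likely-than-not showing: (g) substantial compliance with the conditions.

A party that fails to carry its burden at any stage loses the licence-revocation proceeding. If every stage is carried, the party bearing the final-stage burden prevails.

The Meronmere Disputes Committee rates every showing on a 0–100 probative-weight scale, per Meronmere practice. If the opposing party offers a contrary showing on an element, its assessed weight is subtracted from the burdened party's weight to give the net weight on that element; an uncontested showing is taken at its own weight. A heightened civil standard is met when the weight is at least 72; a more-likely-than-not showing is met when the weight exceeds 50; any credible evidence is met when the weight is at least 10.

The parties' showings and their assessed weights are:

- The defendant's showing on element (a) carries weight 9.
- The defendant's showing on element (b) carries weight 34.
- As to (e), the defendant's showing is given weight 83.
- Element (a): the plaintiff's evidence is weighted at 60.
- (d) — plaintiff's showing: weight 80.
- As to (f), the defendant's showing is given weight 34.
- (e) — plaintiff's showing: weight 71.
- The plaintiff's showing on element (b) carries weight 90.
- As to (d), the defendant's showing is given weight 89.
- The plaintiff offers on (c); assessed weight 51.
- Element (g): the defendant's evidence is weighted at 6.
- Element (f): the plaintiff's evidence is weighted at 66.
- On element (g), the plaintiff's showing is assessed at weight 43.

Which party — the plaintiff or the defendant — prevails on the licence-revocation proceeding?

plaintiff

Stage 1 (plaintiff, a more-likely-than-not showing, weight exceeds 50): (a) net 60−9=51 > 50 — meets; (b) net 90−34=56 > 50 — meets; (c) 51 > 50 — meets.
  Stage 1 carried; the burden shifts to the defendant.
Stage 2 (defendant, any credible evidence, weight is at least 10): (d) net 89−80=9 < 10 — fails; (e) net 83−71=12 ≥ 10 — meets.
  Stage 2 not carried; the defendant fails its burden.
The analysis ends at Stage 2; the plaintiff prevails.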